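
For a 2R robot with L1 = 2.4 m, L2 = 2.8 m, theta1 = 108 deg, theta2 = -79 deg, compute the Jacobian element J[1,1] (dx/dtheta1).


J[1,1] = -L1*sin(t1) - L2*sin(t1+t2)
= -2.4*sin(108) - 2.8*sin(29)
= -3.64


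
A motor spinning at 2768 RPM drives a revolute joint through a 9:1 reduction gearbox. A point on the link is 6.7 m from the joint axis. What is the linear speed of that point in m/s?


omega_motor = 2768 * 2*pi/60 = 289.8643 rad/s
omega_joint = omega_motor / 9 = 32.2071 rad/s
v = omega_joint * r = 32.2071 * 6.7
= 215.7879 m/s


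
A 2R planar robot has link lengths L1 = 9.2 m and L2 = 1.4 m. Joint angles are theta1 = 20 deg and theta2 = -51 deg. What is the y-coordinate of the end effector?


Convert angles to radians: theta1 = 0.3491, theta2 = -0.8901
y = L1*sin(theta1) + L2*sin(theta1+theta2)
y = 3.1466 + -0.7211
y = 2.4255


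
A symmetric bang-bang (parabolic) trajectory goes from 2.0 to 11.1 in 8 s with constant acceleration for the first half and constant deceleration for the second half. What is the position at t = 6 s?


Symmetric rest-to-rest: each phase covers (pf-p0)/2 in time T/2. 0.5*a*(T/2)^2 = (pf-p0)/2 => a = 4*(pf-p0)/T^2
a = 4*(11.1-2.0)/8^2 = 0.5687
t = 6 is in the deceleration phase (t > T/2).
p = pf - 0.5*a*(T-t)^2 = 11.1 - 0.5*0.5687*2^2
= 9.9625


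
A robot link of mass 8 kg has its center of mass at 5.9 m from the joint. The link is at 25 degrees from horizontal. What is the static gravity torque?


tau = m*g*L*cos(angle)
= 8 * 9.81 * 5.9 * cos(25 deg)
= 8 * 9.81 * 5.9 * 0.9063
= 419.6495 Nm


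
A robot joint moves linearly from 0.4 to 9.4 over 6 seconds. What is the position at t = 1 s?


s = t/T = 1/6 = 0.1667
p(t) = p0 + (pf-p0)*s
= 0.4 + (9.4 - 0.4) * 0.1667
= 1.9


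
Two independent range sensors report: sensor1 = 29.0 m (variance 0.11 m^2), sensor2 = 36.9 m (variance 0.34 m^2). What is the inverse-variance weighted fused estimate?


w1 = (1/var1) / (1/var1 + 1/var2)
   = 9.0909 / (9.0909 + 2.9412) = 0.7556
w2 = 1 - w1 = 0.2444
fused = w1*s1 + w2*s2 = 21.9111 + 9.02
= 30.9311 m


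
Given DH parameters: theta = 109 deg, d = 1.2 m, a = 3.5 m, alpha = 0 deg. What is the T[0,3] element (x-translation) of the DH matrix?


T[0,3] = a * cos(theta)
= 3.5 * cos(109 deg)
= 3.5 * -0.3256
= -1.1395


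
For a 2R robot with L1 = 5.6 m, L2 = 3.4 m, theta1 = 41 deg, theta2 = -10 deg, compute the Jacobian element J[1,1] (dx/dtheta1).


J[1,1] = -L1*sin(t1) - L2*sin(t1+t2)
= -5.6*sin(41) - 3.4*sin(31)
= -5.4251


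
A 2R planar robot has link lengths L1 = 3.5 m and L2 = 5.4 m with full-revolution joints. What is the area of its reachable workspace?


r_max = L1 + L2 = 8.9 m
r_min = |L1 - L2| = 1.9 m
Area = pi*(r_max^2 - r_min^2)
= pi*(79.21 - 3.61)
= pi * 75.6
= 237.5044 m^2


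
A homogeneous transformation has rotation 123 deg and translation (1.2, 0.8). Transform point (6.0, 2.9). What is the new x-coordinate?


x' = cos(theta)*px - sin(theta)*py + tx
= -0.5446*6.0 - 0.8387*2.9 + 1.2
= -4.5


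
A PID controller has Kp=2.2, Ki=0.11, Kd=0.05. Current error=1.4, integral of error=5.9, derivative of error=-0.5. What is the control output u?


u = Kp*e + Ki*int(e) + Kd*de/dt
= 2.2*1.4 + 0.11*5.9 + 0.05*(-0.5)
= 3.08 + 0.649 + -0.025
= 3.704


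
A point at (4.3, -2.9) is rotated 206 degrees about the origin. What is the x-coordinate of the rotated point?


x' = x*cos(theta) - y*sin(theta)
cos(206 deg) = -0.8988, sin(206 deg) = -0.4384
x' = 4.3 * -0.8988 - -2.9 * -0.4384
= -3.8648 - 1.2713
= -5.1361


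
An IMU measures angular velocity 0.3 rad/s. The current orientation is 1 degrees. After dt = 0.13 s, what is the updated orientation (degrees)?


delta_theta = w * dt = 0.3 * 0.13 = 0.039 rad
= 2.2345 deg
theta_new = 1 + 2.2345 = 3.2345 deg


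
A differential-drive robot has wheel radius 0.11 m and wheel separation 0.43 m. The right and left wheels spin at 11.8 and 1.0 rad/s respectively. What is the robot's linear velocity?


vR = r*wR = 0.11*11.8 = 1.298 m/s
vL = r*wL = 0.11*1.0 = 0.11 m/s
v = (vR+vL)/2 = 0.704 m/s
omega = (vR-vL)/L = 2.7628 rad/s
linear velocity = 0.704 m/s


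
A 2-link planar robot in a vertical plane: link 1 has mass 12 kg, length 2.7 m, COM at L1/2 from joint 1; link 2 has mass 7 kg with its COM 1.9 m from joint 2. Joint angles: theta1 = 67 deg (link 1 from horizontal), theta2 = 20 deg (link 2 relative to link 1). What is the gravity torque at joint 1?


Horizontal distance from joint 1 to link-1 COM:
  x_c1 = (L1/2)*cos(t1) = 1.35 * 0.3907 = 0.5275 m
Horizontal distance from joint 1 to link-2 COM:
  x_c2 = L1*cos(t1) + Lc2*cos(t1+t2)
       = 2.7*0.3907 + 1.9*0.0523 = 1.1544 m
tau1 = m1*g*x_c1 + m2*g*x_c2
     = 12*9.81*0.5275 + 7*9.81*1.1544
     = 62.0958 + 79.2735
     = 141.3693 Nm


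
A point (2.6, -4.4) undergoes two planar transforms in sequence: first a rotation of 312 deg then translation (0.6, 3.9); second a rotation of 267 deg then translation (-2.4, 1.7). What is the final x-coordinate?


After transform 1:
x1 = cos(312)*2.6 - sin(312)*-4.4 + 0.6 = -0.9301
y1 = sin(312)*2.6 + cos(312)*-4.4 + 3.9 = -0.9764
After transform 2:
x2 = cos(267)*-0.9301 - sin(267)*-0.9764 + -2.4
= -3.3263


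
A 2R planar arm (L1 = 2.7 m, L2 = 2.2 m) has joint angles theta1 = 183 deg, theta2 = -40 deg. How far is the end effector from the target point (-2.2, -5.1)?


End effector via forward kinematics:
x = L1*cos(t1) + L2*cos(t1+t2) = -4.4533
y = L1*sin(t1) + L2*sin(t1+t2) = 1.1827
Distance to target:
d = sqrt((-2.2 - -4.4533)^2 + (-5.1 - 1.1827)^2)
= sqrt(5.0774 + 39.4721)
= 6.6745 m


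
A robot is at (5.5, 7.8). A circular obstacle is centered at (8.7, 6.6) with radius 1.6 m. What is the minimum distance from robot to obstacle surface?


center_dist = sqrt((5.5-8.7)^2 + (7.8-6.6)^2)
= sqrt(10.24 + 1.44)
= 3.4176
min_dist = center_dist - radius = 3.4176 - 1.6 = 1.8176 m


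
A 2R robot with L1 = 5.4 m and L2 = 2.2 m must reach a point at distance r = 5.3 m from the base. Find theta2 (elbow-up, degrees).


cos(theta2) = (r^2 - L1^2 - L2^2) / (2*L1*L2)
cos(theta2) = (28.09 - 29.16 - 4.84) / 23.76
cos(theta2) = -0.248737
theta2 = 104.4028 degrees


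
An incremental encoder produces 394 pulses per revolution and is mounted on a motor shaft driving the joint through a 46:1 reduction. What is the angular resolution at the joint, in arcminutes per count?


counts per rev = 394
effective counts at joint = 394 * 46 = 18124
resolution = 360*60 / 18124
= 1.1918 arcmin/count


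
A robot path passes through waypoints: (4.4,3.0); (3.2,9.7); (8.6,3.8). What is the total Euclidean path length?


Segment lengths:
  seg1 = sqrt((-1.2)^2 + (6.7)^2) = 6.8066
  seg2 = sqrt((5.4)^2 + (-5.9)^2) = 7.9981
Total = 14.8047


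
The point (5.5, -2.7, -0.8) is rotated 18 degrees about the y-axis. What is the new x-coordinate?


Rotation about y-axis: x' = x*cos(theta) + z*sin(theta)
= 5.5 * 0.9511 + -0.8 * 0.309
= 4.9836


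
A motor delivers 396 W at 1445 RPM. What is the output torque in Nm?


omega = 1445 * 2*pi/60 = 151.32 rad/s
tau = P / omega = 396 / 151.32
= 2.617 Nm


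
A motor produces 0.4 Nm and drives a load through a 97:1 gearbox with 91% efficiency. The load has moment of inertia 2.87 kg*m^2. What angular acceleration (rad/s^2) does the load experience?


tau_out = tau_motor * N * eta
= 0.4 * 97 * 0.91 = 35.308 Nm
alpha = tau_out / I = 35.308 / 2.87
= 12.3024 rad/s^2


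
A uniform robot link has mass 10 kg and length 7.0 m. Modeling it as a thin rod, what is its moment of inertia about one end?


I = (1/3) * m * L^2
= (1/3) * 10 * 7.0^2
= 0.333333 * 10 * 49.0
= 163.3333 kg*m^2


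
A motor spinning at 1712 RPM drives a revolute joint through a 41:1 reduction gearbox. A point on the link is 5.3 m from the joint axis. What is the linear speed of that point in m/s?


omega_motor = 1712 * 2*pi/60 = 179.2802 rad/s
omega_joint = omega_motor / 41 = 4.3727 rad/s
v = omega_joint * r = 4.3727 * 5.3
= 23.1752 m/s


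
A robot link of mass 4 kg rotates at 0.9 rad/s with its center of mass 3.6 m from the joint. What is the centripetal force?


F = m * omega^2 * r
= 4 * 0.9^2 * 3.6
= 4 * 0.81 * 3.6
= 11.664 N


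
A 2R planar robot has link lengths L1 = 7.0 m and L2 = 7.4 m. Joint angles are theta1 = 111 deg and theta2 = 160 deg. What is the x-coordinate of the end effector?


Convert angles to radians: theta1 = 1.9373, theta2 = 2.7925
x = L1*cos(theta1) + L2*cos(theta1+theta2)
x = -2.5086 + 0.1291
x = -2.3794


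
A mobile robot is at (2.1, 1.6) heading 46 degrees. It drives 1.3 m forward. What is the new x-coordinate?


x_new = x0 + d*cos(theta)
= 2.1 + 1.3*cos(46)
= 2.1 + 0.9031
= 3.0031


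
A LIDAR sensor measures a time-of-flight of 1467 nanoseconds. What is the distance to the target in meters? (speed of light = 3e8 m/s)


tof = 1467 ns = 1.467e-06 s
dist = c * tof / 2
= 3e8 * 1.467e-06 / 2
= 220.05 m


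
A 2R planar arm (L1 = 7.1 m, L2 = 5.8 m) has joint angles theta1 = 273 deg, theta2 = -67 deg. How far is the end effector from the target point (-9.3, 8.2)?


End effector via forward kinematics:
x = L1*cos(t1) + L2*cos(t1+t2) = -4.8414
y = L1*sin(t1) + L2*sin(t1+t2) = -9.6328
Distance to target:
d = sqrt((-9.3 - -4.8414)^2 + (8.2 - -9.6328)^2)
= sqrt(19.8789 + 318.0096)
= 18.3817 m


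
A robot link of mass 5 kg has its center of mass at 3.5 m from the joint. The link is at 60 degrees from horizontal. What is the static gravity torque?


tau = m*g*L*cos(angle)
= 5 * 9.81 * 3.5 * cos(60 deg)
= 5 * 9.81 * 3.5 * 0.5
= 85.8375 Nm


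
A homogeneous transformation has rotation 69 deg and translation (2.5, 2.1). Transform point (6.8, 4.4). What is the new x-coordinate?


x' = cos(theta)*px - sin(theta)*py + tx
= 0.3584*6.8 - 0.9336*4.4 + 2.5
= 0.8291


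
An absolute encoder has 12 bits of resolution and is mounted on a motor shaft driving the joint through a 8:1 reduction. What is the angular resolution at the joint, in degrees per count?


counts = 2^12 = 4096
effective counts at joint = 4096 * 8 = 32768
resolution = 360 / 32768
= 0.011 deg/count


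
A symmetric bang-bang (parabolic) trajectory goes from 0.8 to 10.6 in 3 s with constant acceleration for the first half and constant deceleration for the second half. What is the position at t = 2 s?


Symmetric rest-to-rest: each phase covers (pf-p0)/2 in time T/2. 0.5*a*(T/2)^2 = (pf-p0)/2 => a = 4*(pf-p0)/T^2
a = 4*(10.6-0.8)/3^2 = 4.3556
t = 2 is in the deceleration phase (t > T/2).
p = pf - 0.5*a*(T-t)^2 = 10.6 - 0.5*4.3556*1^2
= 8.4222


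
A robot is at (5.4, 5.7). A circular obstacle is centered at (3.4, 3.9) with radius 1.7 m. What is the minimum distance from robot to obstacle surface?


center_dist = sqrt((5.4-3.4)^2 + (5.7-3.9)^2)
= sqrt(4.0 + 3.24)
= 2.6907
min_dist = center_dist - radius = 2.6907 - 1.7 = 0.9907 m


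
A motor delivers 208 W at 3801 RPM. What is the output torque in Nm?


omega = 3801 * 2*pi/60 = 398.0398 rad/s
tau = P / omega = 208 / 398.0398
= 0.5226 Nm


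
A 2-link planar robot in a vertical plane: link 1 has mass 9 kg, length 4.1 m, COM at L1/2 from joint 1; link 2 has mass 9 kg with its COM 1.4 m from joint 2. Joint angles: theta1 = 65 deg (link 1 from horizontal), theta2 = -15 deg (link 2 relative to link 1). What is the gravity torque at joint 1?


Horizontal distance from joint 1 to link-1 COM:
  x_c1 = (L1/2)*cos(t1) = 2.05 * 0.4226 = 0.8664 m
Horizontal distance from joint 1 to link-2 COM:
  x_c2 = L1*cos(t1) + Lc2*cos(t1+t2)
       = 4.1*0.4226 + 1.4*0.6428 = 2.6326 m
tau1 = m1*g*x_c1 + m2*g*x_c2
     = 9*9.81*0.8664 + 9*9.81*2.6326
     = 76.4916 + 232.4356
     = 308.9271 Nm


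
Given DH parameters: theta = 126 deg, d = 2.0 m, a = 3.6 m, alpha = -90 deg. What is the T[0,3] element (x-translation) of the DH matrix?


T[0,3] = a * cos(theta)
= 3.6 * cos(126 deg)
= 3.6 * -0.5878
= -2.116


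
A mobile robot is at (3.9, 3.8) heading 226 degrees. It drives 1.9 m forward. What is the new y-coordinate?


y_new = y0 + d*sin(theta)
= 3.8 + 1.9*sin(226)
= 3.8 + -1.3667
= 2.4333


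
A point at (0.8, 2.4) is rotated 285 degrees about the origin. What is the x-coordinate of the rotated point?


x' = x*cos(theta) - y*sin(theta)
cos(285 deg) = 0.2588, sin(285 deg) = -0.9659
x' = 0.8 * 0.2588 - 2.4 * -0.9659
= 0.2071 - -2.3182
= 2.5253


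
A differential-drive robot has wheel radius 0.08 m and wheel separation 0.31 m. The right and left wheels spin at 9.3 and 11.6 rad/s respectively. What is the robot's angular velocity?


vR = r*wR = 0.08*9.3 = 0.744 m/s
vL = r*wL = 0.08*11.6 = 0.928 m/s
v = (vR+vL)/2 = 0.836 m/s
omega = (vR-vL)/L = -0.5935 rad/s
angular velocity = -0.5935 rad/s


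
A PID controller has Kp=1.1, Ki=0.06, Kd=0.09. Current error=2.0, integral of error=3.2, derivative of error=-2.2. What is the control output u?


u = Kp*e + Ki*int(e) + Kd*de/dt
= 1.1*2.0 + 0.06*3.2 + 0.09*(-2.2)
= 2.2 + 0.192 + -0.198
= 2.194


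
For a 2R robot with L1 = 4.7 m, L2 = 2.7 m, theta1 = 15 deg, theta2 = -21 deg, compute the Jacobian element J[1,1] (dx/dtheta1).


J[1,1] = -L1*sin(t1) - L2*sin(t1+t2)
= -4.7*sin(15) - 2.7*sin(-6)
= -0.9342


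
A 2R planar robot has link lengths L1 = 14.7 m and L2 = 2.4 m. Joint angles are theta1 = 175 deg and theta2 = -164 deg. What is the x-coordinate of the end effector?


Convert angles to radians: theta1 = 3.0543, theta2 = -2.8623
x = L1*cos(theta1) + L2*cos(theta1+theta2)
x = -14.6441 + 2.3559
x = -12.2882


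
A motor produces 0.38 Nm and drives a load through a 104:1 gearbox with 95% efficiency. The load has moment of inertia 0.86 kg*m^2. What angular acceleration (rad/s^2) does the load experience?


tau_out = tau_motor * N * eta
= 0.38 * 104 * 0.95 = 37.544 Nm
alpha = tau_out / I = 37.544 / 0.86
= 43.6558 rad/s^2


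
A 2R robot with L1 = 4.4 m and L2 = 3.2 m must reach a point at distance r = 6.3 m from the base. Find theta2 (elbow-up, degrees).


cos(theta2) = (r^2 - L1^2 - L2^2) / (2*L1*L2)
cos(theta2) = (39.69 - 19.36 - 10.24) / 28.16
cos(theta2) = 0.35831
theta2 = 69.0036 degrees


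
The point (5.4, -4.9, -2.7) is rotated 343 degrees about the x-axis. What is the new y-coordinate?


Rotation about x-axis: y' = y*cos(theta) - z*sin(theta)
= -4.9 * 0.9563 - -2.7 * -0.2924
= -5.4753


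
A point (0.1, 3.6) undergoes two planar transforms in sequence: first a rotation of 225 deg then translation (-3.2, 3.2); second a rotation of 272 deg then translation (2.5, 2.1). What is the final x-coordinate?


After transform 1:
x1 = cos(225)*0.1 - sin(225)*3.6 + -3.2 = -0.7251
y1 = sin(225)*0.1 + cos(225)*3.6 + 3.2 = 0.5837
After transform 2:
x2 = cos(272)*-0.7251 - sin(272)*0.5837 + 2.5
= 3.058


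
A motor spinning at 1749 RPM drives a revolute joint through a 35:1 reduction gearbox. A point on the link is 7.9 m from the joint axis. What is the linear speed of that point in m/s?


omega_motor = 1749 * 2*pi/60 = 183.1549 rad/s
omega_joint = omega_motor / 35 = 5.233 rad/s
v = omega_joint * r = 5.233 * 7.9
= 41.3407 m/s


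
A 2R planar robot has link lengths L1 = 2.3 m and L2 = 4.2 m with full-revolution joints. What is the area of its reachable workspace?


r_max = L1 + L2 = 6.5 m
r_min = |L1 - L2| = 1.9 m
Area = pi*(r_max^2 - r_min^2)
= pi*(42.25 - 3.61)
= pi * 38.64
= 121.3911 m^2


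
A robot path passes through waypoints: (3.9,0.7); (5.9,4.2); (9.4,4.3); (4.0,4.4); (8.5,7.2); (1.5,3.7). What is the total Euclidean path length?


Segment lengths:
  seg1 = sqrt((2.0)^2 + (3.5)^2) = 4.0311
  seg2 = sqrt((3.5)^2 + (0.1)^2) = 3.5014
  seg3 = sqrt((-5.4)^2 + (0.1)^2) = 5.4009
  seg4 = sqrt((4.5)^2 + (2.8)^2) = 5.3
  seg5 = sqrt((-7.0)^2 + (-3.5)^2) = 7.8262
Total = 26.0597


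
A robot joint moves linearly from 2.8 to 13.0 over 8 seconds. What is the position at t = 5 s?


s = t/T = 5/8 = 0.625
p(t) = p0 + (pf-p0)*s
= 2.8 + (13.0 - 2.8) * 0.625
= 9.175


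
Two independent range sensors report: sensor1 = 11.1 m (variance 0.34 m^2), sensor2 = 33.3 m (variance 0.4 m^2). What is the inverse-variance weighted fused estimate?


w1 = (1/var1) / (1/var1 + 1/var2)
   = 2.9412 / (2.9412 + 2.5) = 0.5405
w2 = 1 - w1 = 0.4595
fused = w1*s1 + w2*s2 = 6.0 + 15.3
= 21.3 m


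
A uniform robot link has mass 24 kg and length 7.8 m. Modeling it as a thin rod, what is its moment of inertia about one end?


I = (1/3) * m * L^2
= (1/3) * 24 * 7.8^2
= 0.333333 * 24 * 60.84
= 486.72 kg*m^2


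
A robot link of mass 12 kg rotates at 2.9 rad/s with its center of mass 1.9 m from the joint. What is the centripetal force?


F = m * omega^2 * r
= 12 * 2.9^2 * 1.9
= 12 * 8.41 * 1.9
= 191.748 N


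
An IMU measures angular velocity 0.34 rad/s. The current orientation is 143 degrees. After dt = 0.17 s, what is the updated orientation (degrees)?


delta_theta = w * dt = 0.34 * 0.17 = 0.0578 rad
= 3.3117 deg
theta_new = 143 + 3.3117 = 146.3117 deg


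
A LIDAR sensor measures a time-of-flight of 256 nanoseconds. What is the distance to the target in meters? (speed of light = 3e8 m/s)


tof = 256 ns = 2.56e-07 s
dist = c * tof / 2
= 3e8 * 2.56e-07 / 2
= 38.4 m


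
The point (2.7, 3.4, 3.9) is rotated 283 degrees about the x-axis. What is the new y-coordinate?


Rotation about x-axis: y' = y*cos(theta) - z*sin(theta)
= 3.4 * 0.225 - 3.9 * -0.9744
= 4.5649


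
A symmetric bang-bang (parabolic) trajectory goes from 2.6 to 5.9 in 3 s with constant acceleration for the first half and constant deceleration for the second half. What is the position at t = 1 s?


Symmetric rest-to-rest: each phase covers (pf-p0)/2 in time T/2. 0.5*a*(T/2)^2 = (pf-p0)/2 => a = 4*(pf-p0)/T^2
a = 4*(5.9-2.6)/3^2 = 1.4667
t = 1 is in the acceleration phase (t <= T/2).
p = p0 + 0.5*a*t^2 = 2.6 + 0.5*1.4667*1^2
= 3.3333


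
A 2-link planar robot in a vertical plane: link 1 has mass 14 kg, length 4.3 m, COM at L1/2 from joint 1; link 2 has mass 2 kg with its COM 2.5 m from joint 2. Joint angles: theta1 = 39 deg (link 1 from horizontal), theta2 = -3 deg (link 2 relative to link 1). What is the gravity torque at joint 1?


Horizontal distance from joint 1 to link-1 COM:
  x_c1 = (L1/2)*cos(t1) = 2.15 * 0.7771 = 1.6709 m
Horizontal distance from joint 1 to link-2 COM:
  x_c2 = L1*cos(t1) + Lc2*cos(t1+t2)
       = 4.3*0.7771 + 2.5*0.809 = 5.3643 m
tau1 = m1*g*x_c1 + m2*g*x_c2
     = 14*9.81*1.6709 + 2*9.81*5.3643
     = 229.4764 + 105.247
     = 334.7234 Nm


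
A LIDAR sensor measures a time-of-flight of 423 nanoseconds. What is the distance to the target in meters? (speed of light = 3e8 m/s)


tof = 423 ns = 4.23e-07 s
dist = c * tof / 2
= 3e8 * 4.23e-07 / 2
= 63.45 m


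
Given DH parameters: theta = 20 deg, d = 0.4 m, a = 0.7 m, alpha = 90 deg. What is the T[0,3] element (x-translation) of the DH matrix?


T[0,3] = a * cos(theta)
= 0.7 * cos(20 deg)
= 0.7 * 0.9397
= 0.6578


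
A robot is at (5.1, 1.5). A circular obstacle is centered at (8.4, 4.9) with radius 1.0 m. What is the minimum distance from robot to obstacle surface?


center_dist = sqrt((5.1-8.4)^2 + (1.5-4.9)^2)
= sqrt(10.89 + 11.56)
= 4.7381
min_dist = center_dist - radius = 4.7381 - 1.0 = 3.7381 m


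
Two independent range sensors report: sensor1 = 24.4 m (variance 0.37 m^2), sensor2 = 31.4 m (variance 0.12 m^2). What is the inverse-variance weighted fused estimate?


w1 = (1/var1) / (1/var1 + 1/var2)
   = 2.7027 / (2.7027 + 8.3333) = 0.2449
w2 = 1 - w1 = 0.7551
fused = w1*s1 + w2*s2 = 5.9755 + 23.7102
= 29.6857 m


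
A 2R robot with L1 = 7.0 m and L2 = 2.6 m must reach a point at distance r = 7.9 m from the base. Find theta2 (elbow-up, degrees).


cos(theta2) = (r^2 - L1^2 - L2^2) / (2*L1*L2)
cos(theta2) = (62.41 - 49.0 - 6.76) / 36.4
cos(theta2) = 0.182692
theta2 = 79.4734 degrees


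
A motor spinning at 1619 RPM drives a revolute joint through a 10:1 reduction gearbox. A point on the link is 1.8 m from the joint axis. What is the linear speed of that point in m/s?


omega_motor = 1619 * 2*pi/60 = 169.5413 rad/s
omega_joint = omega_motor / 10 = 16.9541 rad/s
v = omega_joint * r = 16.9541 * 1.8
= 30.5174 m/s


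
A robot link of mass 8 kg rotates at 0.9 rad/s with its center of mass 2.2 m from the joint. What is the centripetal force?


F = m * omega^2 * r
= 8 * 0.9^2 * 2.2
= 8 * 0.81 * 2.2
= 14.256 N


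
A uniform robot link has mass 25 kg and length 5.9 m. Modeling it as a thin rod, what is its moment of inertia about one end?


I = (1/3) * m * L^2
= (1/3) * 25 * 5.9^2
= 0.333333 * 25 * 34.81
= 290.0833 kg*m^2


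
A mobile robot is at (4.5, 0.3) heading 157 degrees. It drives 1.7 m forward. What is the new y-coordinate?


y_new = y0 + d*sin(theta)
= 0.3 + 1.7*sin(157)
= 0.3 + 0.6642
= 0.9642


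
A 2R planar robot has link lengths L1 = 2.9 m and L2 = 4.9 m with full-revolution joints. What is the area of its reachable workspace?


r_max = L1 + L2 = 7.8 m
r_min = |L1 - L2| = 2.0 m
Area = pi*(r_max^2 - r_min^2)
= pi*(60.84 - 4.0)
= pi * 56.84
= 178.5681 m^2


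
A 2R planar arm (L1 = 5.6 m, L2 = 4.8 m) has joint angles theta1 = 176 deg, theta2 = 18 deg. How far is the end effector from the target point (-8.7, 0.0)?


End effector via forward kinematics:
x = L1*cos(t1) + L2*cos(t1+t2) = -10.2438
y = L1*sin(t1) + L2*sin(t1+t2) = -0.7706
Distance to target:
d = sqrt((-8.7 - -10.2438)^2 + (0.0 - -0.7706)^2)
= sqrt(2.3833 + 0.5938)
= 1.7254 m


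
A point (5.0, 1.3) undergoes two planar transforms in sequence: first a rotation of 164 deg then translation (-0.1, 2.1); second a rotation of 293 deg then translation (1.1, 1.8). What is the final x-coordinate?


After transform 1:
x1 = cos(164)*5.0 - sin(164)*1.3 + -0.1 = -5.2646
y1 = sin(164)*5.0 + cos(164)*1.3 + 2.1 = 2.2285
After transform 2:
x2 = cos(293)*-5.2646 - sin(293)*2.2285 + 1.1
= 1.0943


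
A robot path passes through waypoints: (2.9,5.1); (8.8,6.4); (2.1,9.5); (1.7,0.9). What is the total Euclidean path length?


Segment lengths:
  seg1 = sqrt((5.9)^2 + (1.3)^2) = 6.0415
  seg2 = sqrt((-6.7)^2 + (3.1)^2) = 7.3824
  seg3 = sqrt((-0.4)^2 + (-8.6)^2) = 8.6093
Total = 22.0332


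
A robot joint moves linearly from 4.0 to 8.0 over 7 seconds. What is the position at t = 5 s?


s = t/T = 5/7 = 0.7143
p(t) = p0 + (pf-p0)*s
= 4.0 + (8.0 - 4.0) * 0.7143
= 6.8571


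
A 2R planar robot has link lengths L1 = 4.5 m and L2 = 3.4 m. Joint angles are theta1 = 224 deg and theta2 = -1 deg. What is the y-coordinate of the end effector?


Convert angles to radians: theta1 = 3.9095, theta2 = -0.0175
y = L1*sin(theta1) + L2*sin(theta1+theta2)
y = -3.126 + -2.3188
y = -5.4448


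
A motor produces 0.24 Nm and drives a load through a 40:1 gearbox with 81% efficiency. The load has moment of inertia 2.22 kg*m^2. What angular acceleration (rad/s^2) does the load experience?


tau_out = tau_motor * N * eta
= 0.24 * 40 * 0.81 = 7.776 Nm
alpha = tau_out / I = 7.776 / 2.22
= 3.5027 rad/s^2


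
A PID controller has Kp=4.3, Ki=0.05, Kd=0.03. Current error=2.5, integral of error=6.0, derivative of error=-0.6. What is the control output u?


u = Kp*e + Ki*int(e) + Kd*de/dt
= 4.3*2.5 + 0.05*6.0 + 0.03*(-0.6)
= 10.75 + 0.3 + -0.018
= 11.032


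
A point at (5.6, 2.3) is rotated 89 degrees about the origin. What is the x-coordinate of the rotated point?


x' = x*cos(theta) - y*sin(theta)
cos(89 deg) = 0.0175, sin(89 deg) = 0.9998
x' = 5.6 * 0.0175 - 2.3 * 0.9998
= 0.0977 - 2.2996
= -2.2019


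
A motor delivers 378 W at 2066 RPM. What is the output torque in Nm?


omega = 2066 * 2*pi/60 = 216.351 rad/s
tau = P / omega = 378 / 216.351
= 1.7472 Nm


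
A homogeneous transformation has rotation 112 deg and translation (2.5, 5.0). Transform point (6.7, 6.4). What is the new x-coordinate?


x' = cos(theta)*px - sin(theta)*py + tx
= -0.3746*6.7 - 0.9272*6.4 + 2.5
= -5.9438


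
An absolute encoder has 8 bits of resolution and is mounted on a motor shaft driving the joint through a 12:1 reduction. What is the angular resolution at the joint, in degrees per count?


counts = 2^8 = 256
effective counts at joint = 256 * 12 = 3072
resolution = 360 / 3072
= 0.1172 deg/count


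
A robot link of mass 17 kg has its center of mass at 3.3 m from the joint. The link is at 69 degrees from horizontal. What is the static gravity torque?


tau = m*g*L*cos(angle)
= 17 * 9.81 * 3.3 * cos(69 deg)
= 17 * 9.81 * 3.3 * 0.3584
= 197.2246 Nm


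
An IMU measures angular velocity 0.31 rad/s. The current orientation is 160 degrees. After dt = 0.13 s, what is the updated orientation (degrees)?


delta_theta = w * dt = 0.31 * 0.13 = 0.0403 rad
= 2.309 deg
theta_new = 160 + 2.309 = 162.309 deg


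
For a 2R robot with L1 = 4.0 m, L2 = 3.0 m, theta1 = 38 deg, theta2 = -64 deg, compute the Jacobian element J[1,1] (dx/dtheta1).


J[1,1] = -L1*sin(t1) - L2*sin(t1+t2)
= -4.0*sin(38) - 3.0*sin(-26)
= -1.1475


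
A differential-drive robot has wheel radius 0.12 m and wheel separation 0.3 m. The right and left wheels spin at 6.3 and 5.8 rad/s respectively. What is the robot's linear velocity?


vR = r*wR = 0.12*6.3 = 0.756 m/s
vL = r*wL = 0.12*5.8 = 0.696 m/s
v = (vR+vL)/2 = 0.726 m/s
omega = (vR-vL)/L = 0.2 rad/s
linear velocity = 0.726 m/s


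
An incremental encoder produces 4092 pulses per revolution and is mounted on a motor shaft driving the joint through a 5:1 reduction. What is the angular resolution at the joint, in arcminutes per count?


counts per rev = 4092
effective counts at joint = 4092 * 5 = 20460
resolution = 360*60 / 20460
= 1.0557 arcmin/count


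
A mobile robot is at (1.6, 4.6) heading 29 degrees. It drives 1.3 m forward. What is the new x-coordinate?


x_new = x0 + d*cos(theta)
= 1.6 + 1.3*cos(29)
= 1.6 + 1.137
= 2.737


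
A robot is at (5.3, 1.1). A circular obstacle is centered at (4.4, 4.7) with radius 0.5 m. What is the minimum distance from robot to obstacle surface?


center_dist = sqrt((5.3-4.4)^2 + (1.1-4.7)^2)
= sqrt(0.81 + 12.96)
= 3.7108
min_dist = center_dist - radius = 3.7108 - 0.5 = 3.2108 m


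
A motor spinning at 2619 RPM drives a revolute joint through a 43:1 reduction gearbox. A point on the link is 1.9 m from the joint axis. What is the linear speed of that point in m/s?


omega_motor = 2619 * 2*pi/60 = 274.261 rad/s
omega_joint = omega_motor / 43 = 6.3782 rad/s
v = omega_joint * r = 6.3782 * 1.9
= 12.1185 m/s


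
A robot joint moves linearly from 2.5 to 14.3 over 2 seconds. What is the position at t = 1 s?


s = t/T = 1/2 = 0.5
p(t) = p0 + (pf-p0)*s
= 2.5 + (14.3 - 2.5) * 0.5
= 8.4


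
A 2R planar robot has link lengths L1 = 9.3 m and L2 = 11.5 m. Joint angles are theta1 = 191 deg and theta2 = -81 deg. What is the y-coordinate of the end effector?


Convert angles to radians: theta1 = 3.3336, theta2 = -1.4137
y = L1*sin(theta1) + L2*sin(theta1+theta2)
y = -1.7745 + 10.8065
y = 9.0319


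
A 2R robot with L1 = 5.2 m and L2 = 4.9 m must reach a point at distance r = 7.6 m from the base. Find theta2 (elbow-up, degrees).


cos(theta2) = (r^2 - L1^2 - L2^2) / (2*L1*L2)
cos(theta2) = (57.76 - 27.04 - 24.01) / 50.96
cos(theta2) = 0.131672
theta2 = 82.4338 degrees


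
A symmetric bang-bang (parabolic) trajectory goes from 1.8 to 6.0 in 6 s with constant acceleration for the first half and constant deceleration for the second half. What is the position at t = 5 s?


Symmetric rest-to-rest: each phase covers (pf-p0)/2 in time T/2. 0.5*a*(T/2)^2 = (pf-p0)/2 => a = 4*(pf-p0)/T^2
a = 4*(6.0-1.8)/6^2 = 0.4667
t = 5 is in the deceleration phase (t > T/2).
p = pf - 0.5*a*(T-t)^2 = 6.0 - 0.5*0.4667*1^2
= 5.7667


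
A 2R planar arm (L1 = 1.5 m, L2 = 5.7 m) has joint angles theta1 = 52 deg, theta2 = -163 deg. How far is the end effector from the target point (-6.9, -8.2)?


End effector via forward kinematics:
x = L1*cos(t1) + L2*cos(t1+t2) = -1.1192
y = L1*sin(t1) + L2*sin(t1+t2) = -4.1394
Distance to target:
d = sqrt((-6.9 - -1.1192)^2 + (-8.2 - -4.1394)^2)
= sqrt(33.4176 + 16.4885)
= 7.0644 m


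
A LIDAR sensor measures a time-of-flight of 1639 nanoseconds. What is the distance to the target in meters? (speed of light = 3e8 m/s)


tof = 1639 ns = 1.639e-06 s
dist = c * tof / 2
= 3e8 * 1.639e-06 / 2
= 245.85 m


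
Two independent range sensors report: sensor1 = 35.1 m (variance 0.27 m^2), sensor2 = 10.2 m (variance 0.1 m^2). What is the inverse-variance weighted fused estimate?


w1 = (1/var1) / (1/var1 + 1/var2)
   = 3.7037 / (3.7037 + 10.0) = 0.2703
w2 = 1 - w1 = 0.7297
fused = w1*s1 + w2*s2 = 9.4865 + 7.4432
= 16.9297 m


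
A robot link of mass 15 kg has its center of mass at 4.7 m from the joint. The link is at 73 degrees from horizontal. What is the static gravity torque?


tau = m*g*L*cos(angle)
= 15 * 9.81 * 4.7 * cos(73 deg)
= 15 * 9.81 * 4.7 * 0.2924
= 202.2057 Nm


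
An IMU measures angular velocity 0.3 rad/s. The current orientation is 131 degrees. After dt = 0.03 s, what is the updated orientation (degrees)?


delta_theta = w * dt = 0.3 * 0.03 = 0.009 rad
= 0.5157 deg
theta_new = 131 + 0.5157 = 131.5157 deg


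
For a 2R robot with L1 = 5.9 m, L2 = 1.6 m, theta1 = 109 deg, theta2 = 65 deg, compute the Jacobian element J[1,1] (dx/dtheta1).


J[1,1] = -L1*sin(t1) - L2*sin(t1+t2)
= -5.9*sin(109) - 1.6*sin(174)
= -5.7458


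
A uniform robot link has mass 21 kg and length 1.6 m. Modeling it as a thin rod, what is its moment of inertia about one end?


I = (1/3) * m * L^2
= (1/3) * 21 * 1.6^2
= 0.333333 * 21 * 2.56
= 17.92 kg*m^2


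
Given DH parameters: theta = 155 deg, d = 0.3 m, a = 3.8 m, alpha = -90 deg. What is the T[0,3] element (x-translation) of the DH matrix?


T[0,3] = a * cos(theta)
= 3.8 * cos(155 deg)
= 3.8 * -0.9063
= -3.444


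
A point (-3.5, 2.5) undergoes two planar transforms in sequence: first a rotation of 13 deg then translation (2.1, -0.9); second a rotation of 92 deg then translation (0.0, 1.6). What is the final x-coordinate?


After transform 1:
x1 = cos(13)*-3.5 - sin(13)*2.5 + 2.1 = -1.8727
y1 = sin(13)*-3.5 + cos(13)*2.5 + -0.9 = 0.7486
After transform 2:
x2 = cos(92)*-1.8727 - sin(92)*0.7486 + 0.0
= -0.6828


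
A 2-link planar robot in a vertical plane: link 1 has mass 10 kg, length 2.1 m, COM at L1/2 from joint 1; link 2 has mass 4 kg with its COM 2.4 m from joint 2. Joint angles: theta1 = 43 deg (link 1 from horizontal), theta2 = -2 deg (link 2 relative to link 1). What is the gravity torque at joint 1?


Horizontal distance from joint 1 to link-1 COM:
  x_c1 = (L1/2)*cos(t1) = 1.05 * 0.7314 = 0.7679 m
Horizontal distance from joint 1 to link-2 COM:
  x_c2 = L1*cos(t1) + Lc2*cos(t1+t2)
       = 2.1*0.7314 + 2.4*0.7547 = 3.3471 m
tau1 = m1*g*x_c1 + m2*g*x_c2
     = 10*9.81*0.7679 + 4*9.81*3.3471
     = 75.3331 + 131.342
     = 206.6751 Nm


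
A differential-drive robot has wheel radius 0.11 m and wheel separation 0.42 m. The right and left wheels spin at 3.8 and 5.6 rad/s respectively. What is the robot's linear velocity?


vR = r*wR = 0.11*3.8 = 0.418 m/s
vL = r*wL = 0.11*5.6 = 0.616 m/s
v = (vR+vL)/2 = 0.517 m/s
omega = (vR-vL)/L = -0.4714 rad/s
linear velocity = 0.517 m/s


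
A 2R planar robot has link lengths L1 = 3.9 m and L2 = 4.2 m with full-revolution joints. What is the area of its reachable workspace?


r_max = L1 + L2 = 8.1 m
r_min = |L1 - L2| = 0.3 m
Area = pi*(r_max^2 - r_min^2)
= pi*(65.61 - 0.09)
= pi * 65.52
= 205.8372 m^2


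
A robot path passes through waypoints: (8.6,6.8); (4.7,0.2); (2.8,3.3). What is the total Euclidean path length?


Segment lengths:
  seg1 = sqrt((-3.9)^2 + (-6.6)^2) = 7.6662
  seg2 = sqrt((-1.9)^2 + (3.1)^2) = 3.6359
Total = 11.3021


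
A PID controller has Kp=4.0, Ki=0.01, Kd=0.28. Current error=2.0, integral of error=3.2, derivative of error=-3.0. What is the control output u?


u = Kp*e + Ki*int(e) + Kd*de/dt
= 4.0*2.0 + 0.01*3.2 + 0.28*(-3.0)
= 8.0 + 0.032 + -0.84
= 7.192


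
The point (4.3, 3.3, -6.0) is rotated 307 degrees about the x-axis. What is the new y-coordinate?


Rotation about x-axis: y' = y*cos(theta) - z*sin(theta)
= 3.3 * 0.6018 - -6.0 * -0.7986
= -2.8058


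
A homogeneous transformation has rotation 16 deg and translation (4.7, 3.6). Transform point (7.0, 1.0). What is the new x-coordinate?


x' = cos(theta)*px - sin(theta)*py + tx
= 0.9613*7.0 - 0.2756*1.0 + 4.7
= 11.1532


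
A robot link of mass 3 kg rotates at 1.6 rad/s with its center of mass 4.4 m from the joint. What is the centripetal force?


F = m * omega^2 * r
= 3 * 1.6^2 * 4.4
= 3 * 2.56 * 4.4
= 33.792 N


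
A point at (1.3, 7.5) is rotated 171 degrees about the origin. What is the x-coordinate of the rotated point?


x' = x*cos(theta) - y*sin(theta)
cos(171 deg) = -0.9877, sin(171 deg) = 0.1564
x' = 1.3 * -0.9877 - 7.5 * 0.1564
= -1.284 - 1.1733
= -2.4573


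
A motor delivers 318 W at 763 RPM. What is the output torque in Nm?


omega = 763 * 2*pi/60 = 79.9012 rad/s
tau = P / omega = 318 / 79.9012
= 3.9799 Nm


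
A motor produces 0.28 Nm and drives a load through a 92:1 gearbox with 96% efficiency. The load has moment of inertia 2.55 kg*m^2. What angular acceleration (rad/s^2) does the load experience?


tau_out = tau_motor * N * eta
= 0.28 * 92 * 0.96 = 24.7296 Nm
alpha = tau_out / I = 24.7296 / 2.55
= 9.6979 rad/s^2


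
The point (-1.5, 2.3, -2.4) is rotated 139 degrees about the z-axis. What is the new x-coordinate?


Rotation about z-axis: x' = x*cos(theta) - y*sin(theta)
= -1.5 * -0.7547 - 2.3 * 0.6561
= -0.3769


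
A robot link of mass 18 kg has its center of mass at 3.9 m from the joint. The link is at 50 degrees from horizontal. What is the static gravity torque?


tau = m*g*L*cos(angle)
= 18 * 9.81 * 3.9 * cos(50 deg)
= 18 * 9.81 * 3.9 * 0.6428
= 442.6634 Nm


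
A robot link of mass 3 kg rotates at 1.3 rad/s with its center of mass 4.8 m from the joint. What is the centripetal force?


F = m * omega^2 * r
= 3 * 1.3^2 * 4.8
= 3 * 1.69 * 4.8
= 24.336 N


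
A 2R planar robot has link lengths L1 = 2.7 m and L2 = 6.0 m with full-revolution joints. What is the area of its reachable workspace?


r_max = L1 + L2 = 8.7 m
r_min = |L1 - L2| = 3.3 m
Area = pi*(r_max^2 - r_min^2)
= pi*(75.69 - 10.89)
= pi * 64.8
= 203.5752 m^2


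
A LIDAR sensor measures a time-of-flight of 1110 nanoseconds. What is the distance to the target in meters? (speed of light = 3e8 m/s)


tof = 1110 ns = 1.11e-06 s
dist = c * tof / 2
= 3e8 * 1.11e-06 / 2
= 166.5 m


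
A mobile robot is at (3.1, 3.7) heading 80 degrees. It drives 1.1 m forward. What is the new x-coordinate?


x_new = x0 + d*cos(theta)
= 3.1 + 1.1*cos(80)
= 3.1 + 0.191
= 3.291


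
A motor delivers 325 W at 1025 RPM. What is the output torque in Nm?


omega = 1025 * 2*pi/60 = 107.3377 rad/s
tau = P / omega = 325 / 107.3377
= 3.0278 Nm


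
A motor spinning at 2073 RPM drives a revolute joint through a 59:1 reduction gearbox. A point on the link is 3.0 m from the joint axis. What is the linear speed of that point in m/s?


omega_motor = 2073 * 2*pi/60 = 217.0841 rad/s
omega_joint = omega_motor / 59 = 3.6794 rad/s
v = omega_joint * r = 3.6794 * 3.0
= 11.0382 m/s


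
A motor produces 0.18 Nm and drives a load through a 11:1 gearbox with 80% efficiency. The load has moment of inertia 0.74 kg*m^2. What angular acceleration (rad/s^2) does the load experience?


tau_out = tau_motor * N * eta
= 0.18 * 11 * 0.8 = 1.584 Nm
alpha = tau_out / I = 1.584 / 0.74
= 2.1405 rad/s^2


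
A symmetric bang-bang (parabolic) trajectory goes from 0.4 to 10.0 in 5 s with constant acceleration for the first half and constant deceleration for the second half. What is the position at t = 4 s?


Symmetric rest-to-rest: each phase covers (pf-p0)/2 in time T/2. 0.5*a*(T/2)^2 = (pf-p0)/2 => a = 4*(pf-p0)/T^2
a = 4*(10.0-0.4)/5^2 = 1.536
t = 4 is in the deceleration phase (t > T/2).
p = pf - 0.5*a*(T-t)^2 = 10.0 - 0.5*1.536*1^2
= 9.232


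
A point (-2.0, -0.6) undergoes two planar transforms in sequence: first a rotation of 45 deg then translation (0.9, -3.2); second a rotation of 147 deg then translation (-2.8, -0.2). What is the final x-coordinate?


After transform 1:
x1 = cos(45)*-2.0 - sin(45)*-0.6 + 0.9 = -0.0899
y1 = sin(45)*-2.0 + cos(45)*-0.6 + -3.2 = -5.0385
After transform 2:
x2 = cos(147)*-0.0899 - sin(147)*-5.0385 + -2.8
= 0.0196


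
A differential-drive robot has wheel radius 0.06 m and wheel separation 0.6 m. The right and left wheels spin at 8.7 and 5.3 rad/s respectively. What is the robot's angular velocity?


vR = r*wR = 0.06*8.7 = 0.522 m/s
vL = r*wL = 0.06*5.3 = 0.318 m/s
v = (vR+vL)/2 = 0.42 m/s
omega = (vR-vL)/L = 0.34 rad/s
angular velocity = 0.34 rad/s


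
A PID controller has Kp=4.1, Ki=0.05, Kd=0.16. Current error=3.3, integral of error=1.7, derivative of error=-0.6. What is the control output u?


u = Kp*e + Ki*int(e) + Kd*de/dt
= 4.1*3.3 + 0.05*1.7 + 0.16*(-0.6)
= 13.53 + 0.085 + -0.096
= 13.519


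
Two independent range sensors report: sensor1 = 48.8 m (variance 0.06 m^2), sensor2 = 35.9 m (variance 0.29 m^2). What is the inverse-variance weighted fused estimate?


w1 = (1/var1) / (1/var1 + 1/var2)
   = 16.6667 / (16.6667 + 3.4483) = 0.8286
w2 = 1 - w1 = 0.1714
fused = w1*s1 + w2*s2 = 40.4343 + 6.1543
= 46.5886 m


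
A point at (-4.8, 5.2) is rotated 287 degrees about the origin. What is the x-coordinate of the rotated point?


x' = x*cos(theta) - y*sin(theta)
cos(287 deg) = 0.2924, sin(287 deg) = -0.9563
x' = -4.8 * 0.2924 - 5.2 * -0.9563
= -1.4034 - -4.9728
= 3.5694


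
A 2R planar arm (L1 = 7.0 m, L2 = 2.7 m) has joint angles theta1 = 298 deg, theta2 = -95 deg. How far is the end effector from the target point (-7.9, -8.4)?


End effector via forward kinematics:
x = L1*cos(t1) + L2*cos(t1+t2) = 0.8009
y = L1*sin(t1) + L2*sin(t1+t2) = -7.2356
Distance to target:
d = sqrt((-7.9 - 0.8009)^2 + (-8.4 - -7.2356)^2)
= sqrt(75.7063 + 1.3558)
= 8.7785 m


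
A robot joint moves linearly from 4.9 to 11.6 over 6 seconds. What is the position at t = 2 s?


s = t/T = 2/6 = 0.3333
p(t) = p0 + (pf-p0)*s
= 4.9 + (11.6 - 4.9) * 0.3333
= 7.1333


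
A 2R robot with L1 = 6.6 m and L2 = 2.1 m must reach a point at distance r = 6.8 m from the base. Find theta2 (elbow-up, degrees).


cos(theta2) = (r^2 - L1^2 - L2^2) / (2*L1*L2)
cos(theta2) = (46.24 - 43.56 - 4.41) / 27.72
cos(theta2) = -0.06241
theta2 = 93.5781 degrees


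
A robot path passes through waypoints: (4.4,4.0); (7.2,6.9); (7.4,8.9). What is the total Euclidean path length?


Segment lengths:
  seg1 = sqrt((2.8)^2 + (2.9)^2) = 4.0311
  seg2 = sqrt((0.2)^2 + (2.0)^2) = 2.01
Total = 6.0411


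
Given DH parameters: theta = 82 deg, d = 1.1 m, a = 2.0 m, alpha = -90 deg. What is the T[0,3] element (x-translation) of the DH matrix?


T[0,3] = a * cos(theta)
= 2.0 * cos(82 deg)
= 2.0 * 0.1392
= 0.2783


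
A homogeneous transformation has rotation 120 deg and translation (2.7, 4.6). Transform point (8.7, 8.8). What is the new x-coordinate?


x' = cos(theta)*px - sin(theta)*py + tx
= -0.5*8.7 - 0.866*8.8 + 2.7
= -9.271


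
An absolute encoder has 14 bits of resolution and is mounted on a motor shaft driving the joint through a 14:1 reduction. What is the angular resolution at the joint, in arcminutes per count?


counts = 2^14 = 16384
effective counts at joint = 16384 * 14 = 229376
resolution = 360*60 / 229376
= 0.0942 arcmin/count


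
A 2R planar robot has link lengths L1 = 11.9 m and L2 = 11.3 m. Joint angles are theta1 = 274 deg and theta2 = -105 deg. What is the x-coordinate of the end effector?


Convert angles to radians: theta1 = 4.7822, theta2 = -1.8326
x = L1*cos(theta1) + L2*cos(theta1+theta2)
x = 0.8301 + -11.0924
x = -10.2623


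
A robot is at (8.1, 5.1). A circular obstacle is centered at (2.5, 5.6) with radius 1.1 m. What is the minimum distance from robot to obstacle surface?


center_dist = sqrt((8.1-2.5)^2 + (5.1-5.6)^2)
= sqrt(31.36 + 0.25)
= 5.6223
min_dist = center_dist - radius = 5.6223 - 1.1 = 4.5223 m
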